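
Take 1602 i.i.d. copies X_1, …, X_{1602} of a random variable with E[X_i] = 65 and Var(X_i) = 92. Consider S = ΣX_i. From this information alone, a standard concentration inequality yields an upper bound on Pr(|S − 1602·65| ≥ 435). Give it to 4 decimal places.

0.7789

With mean and variance of each term known, Chebyshev's inequality bounds the deviation of the sum (or sample mean).
Var(S) = n·Var(X_i) = 1602·92 = 147384.
Chebyshev: Pr(|S − 1602·65| ≥ 435) ≤ Var(S)/435² = 147384/189225 = 0.7789.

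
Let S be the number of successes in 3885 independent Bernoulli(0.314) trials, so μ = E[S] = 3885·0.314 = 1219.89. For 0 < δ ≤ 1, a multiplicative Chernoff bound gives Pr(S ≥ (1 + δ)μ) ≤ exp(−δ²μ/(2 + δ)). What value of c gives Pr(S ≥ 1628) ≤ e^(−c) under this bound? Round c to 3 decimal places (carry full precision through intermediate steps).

58.483

Write 1628 = (1 + δ)μ, so δ = 1628/1219.89 − 1 = 0.3345466…
Then the exponent is δ²μ/(2 + δ) = (1628 − μ)² / (μ·(2 + δ)) = 58.483218.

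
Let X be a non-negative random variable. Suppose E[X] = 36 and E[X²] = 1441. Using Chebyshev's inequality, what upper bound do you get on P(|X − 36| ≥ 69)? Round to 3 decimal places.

Var(X) = E[X²] − (E[X])² = 1441 − 1296 = 145.
Chebyshev's inequality: P(|X − μ| ≥ t) ≤ Var(X)/t² = 145/4761 = 0.0305.

0.030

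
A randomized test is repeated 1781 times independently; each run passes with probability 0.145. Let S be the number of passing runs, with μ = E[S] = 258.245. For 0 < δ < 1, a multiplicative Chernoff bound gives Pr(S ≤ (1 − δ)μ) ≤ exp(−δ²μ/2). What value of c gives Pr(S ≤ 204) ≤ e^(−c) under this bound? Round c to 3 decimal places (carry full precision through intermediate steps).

Write 204 = (1 − δ)μ, so δ = 1 − 204/258.245 = 0.2100525…
Then the exponent is δ²μ/2 = (μ − 204)²/(2μ) = 5.697148.

5.697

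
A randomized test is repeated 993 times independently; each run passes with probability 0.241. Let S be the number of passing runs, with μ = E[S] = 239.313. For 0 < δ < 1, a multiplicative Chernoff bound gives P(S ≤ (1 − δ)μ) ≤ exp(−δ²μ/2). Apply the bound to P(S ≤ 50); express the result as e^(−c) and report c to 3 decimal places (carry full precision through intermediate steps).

74.880

Write 50 = (1 − δ)μ, so δ = 1 − 50/239.313 = 0.7910686…
Then the exponent is δ²μ/2 = (μ − 50)²/(2μ) = 74.879785.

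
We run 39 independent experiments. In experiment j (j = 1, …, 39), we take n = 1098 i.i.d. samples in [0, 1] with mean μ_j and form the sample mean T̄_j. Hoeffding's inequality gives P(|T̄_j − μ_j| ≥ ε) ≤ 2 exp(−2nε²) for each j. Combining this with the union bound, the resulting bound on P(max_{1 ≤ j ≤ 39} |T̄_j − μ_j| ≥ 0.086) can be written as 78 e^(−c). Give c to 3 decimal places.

16.242

Union bound over the 39 events: P(max_{1 ≤ j ≤ 39} |T̄_j − μ_j| ≥ 0.086) ≤ 39·2·exp(−2nε²) = 78 exp(−2·1098·0.086²).
So c = 2·1098·0.086² = 16.2416.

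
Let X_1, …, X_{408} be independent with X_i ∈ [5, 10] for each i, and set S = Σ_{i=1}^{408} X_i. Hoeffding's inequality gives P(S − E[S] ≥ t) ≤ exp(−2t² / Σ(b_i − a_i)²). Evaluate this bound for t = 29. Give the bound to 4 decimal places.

Σ(b_i − a_i)² = 408·(5)² = 10200.
Exponent = 2·29²/10200 = 0.1649.
Bound = exp(−0.1649) = 0.84798.

0.8480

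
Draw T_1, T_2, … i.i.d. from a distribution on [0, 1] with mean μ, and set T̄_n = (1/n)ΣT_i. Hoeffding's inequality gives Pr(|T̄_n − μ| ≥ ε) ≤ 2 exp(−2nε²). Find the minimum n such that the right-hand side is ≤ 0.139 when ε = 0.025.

Require 2·exp(−2nε²) ≤ 0.139, i.e. 2nε² ≥ ln(2/0.139) = 2.666429.
So n ≥ 2.666429 / (2·0.025²) = 2133.143.
The smallest integer n is 2134.

2134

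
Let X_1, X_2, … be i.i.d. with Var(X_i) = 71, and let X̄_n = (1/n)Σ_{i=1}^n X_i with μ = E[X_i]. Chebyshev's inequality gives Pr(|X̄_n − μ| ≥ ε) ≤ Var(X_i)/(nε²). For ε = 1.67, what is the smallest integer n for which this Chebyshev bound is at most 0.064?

398

Require 71/(n·1.67²) ≤ 0.064, i.e. n ≥ 71/(0.064·1.67²) = 397.782.
The smallest integer n is 398.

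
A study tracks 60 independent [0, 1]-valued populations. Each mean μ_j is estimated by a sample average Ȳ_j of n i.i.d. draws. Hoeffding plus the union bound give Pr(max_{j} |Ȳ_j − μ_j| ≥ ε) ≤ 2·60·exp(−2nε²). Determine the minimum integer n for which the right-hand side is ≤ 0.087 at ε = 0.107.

Need 2·60·exp(−2nε²) ≤ 0.087, i.e. exp(−2nε²) ≤ 0.087/120.
So 2nε² ≥ ln(120/0.087) = 7.229339.
Hence n ≥ 7.229339/(2·0.107²) = 315.719.
The smallest integer n is 316.

316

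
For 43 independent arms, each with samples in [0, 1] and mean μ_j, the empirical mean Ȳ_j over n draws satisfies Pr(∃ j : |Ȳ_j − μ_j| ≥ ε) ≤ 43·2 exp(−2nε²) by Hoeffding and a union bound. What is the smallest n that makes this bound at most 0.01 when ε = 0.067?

Need 2·43·exp(−2nε²) ≤ 0.01, i.e. exp(−2nε²) ≤ 0.01/86.
So 2nε² ≥ ln(86/0.01) = 9.059517.
Hence n ≥ 9.059517/(2·0.067²) = 1009.080.
The smallest integer n is 1010.

1010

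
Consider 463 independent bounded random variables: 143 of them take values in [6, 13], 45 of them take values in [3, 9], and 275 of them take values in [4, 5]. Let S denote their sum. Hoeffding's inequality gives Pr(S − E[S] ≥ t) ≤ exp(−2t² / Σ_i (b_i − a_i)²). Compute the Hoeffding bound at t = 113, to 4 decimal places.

0.0568

Σ(b_i − a_i)² = 143·7² + 45·6² + 275·1² = 8902.
Exponent = 2·113² / 8902 = 2.86879.
Bound = exp(−2.86879) = 0.05677.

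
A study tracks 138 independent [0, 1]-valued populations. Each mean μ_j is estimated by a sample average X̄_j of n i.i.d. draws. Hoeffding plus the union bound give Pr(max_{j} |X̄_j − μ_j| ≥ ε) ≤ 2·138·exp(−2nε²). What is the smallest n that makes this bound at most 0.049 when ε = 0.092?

511

Need 2·138·exp(−2nε²) ≤ 0.049, i.e. exp(−2nε²) ≤ 0.049/276.
So 2nε² ≥ ln(276/0.049) = 8.636336.
Hence n ≥ 8.636336/(2·0.092²) = 510.181.
The smallest integer n is 511.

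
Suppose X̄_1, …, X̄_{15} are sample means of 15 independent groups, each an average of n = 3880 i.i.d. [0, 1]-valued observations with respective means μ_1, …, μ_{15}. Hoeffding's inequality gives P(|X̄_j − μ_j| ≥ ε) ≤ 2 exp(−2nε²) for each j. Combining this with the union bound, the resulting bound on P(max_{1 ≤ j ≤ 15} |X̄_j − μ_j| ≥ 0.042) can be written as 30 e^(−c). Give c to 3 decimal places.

Union bound over the 15 events: P(max_{1 ≤ j ≤ 15} |X̄_j − μ_j| ≥ 0.042) ≤ 15·2·exp(−2nε²) = 30 exp(−2·3880·0.042²).
So c = 2·3880·0.042² = 13.6886.

13.689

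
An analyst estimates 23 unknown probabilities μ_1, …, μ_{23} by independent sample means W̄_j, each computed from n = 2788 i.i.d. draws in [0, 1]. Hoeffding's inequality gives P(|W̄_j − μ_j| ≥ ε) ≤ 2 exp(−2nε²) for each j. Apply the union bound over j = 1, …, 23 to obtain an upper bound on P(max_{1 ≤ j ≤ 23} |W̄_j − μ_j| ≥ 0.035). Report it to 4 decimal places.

0.0497

Per-experiment Hoeffding bound: 2·exp(−2·2788·0.035²) = 2·exp(−6.83060) = 0.0021604.
Union bound over 23 events: 23·0.0021604 = 0.04969.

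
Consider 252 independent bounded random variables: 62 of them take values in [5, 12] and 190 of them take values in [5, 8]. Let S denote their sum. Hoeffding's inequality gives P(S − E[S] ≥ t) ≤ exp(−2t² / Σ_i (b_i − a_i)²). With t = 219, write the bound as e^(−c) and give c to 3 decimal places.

Σ(b_i − a_i)² = 62·7² + 190·3² = 4748.
c = 2t² / 4748 = 2·219² / 4748 = 20.2026.

20.203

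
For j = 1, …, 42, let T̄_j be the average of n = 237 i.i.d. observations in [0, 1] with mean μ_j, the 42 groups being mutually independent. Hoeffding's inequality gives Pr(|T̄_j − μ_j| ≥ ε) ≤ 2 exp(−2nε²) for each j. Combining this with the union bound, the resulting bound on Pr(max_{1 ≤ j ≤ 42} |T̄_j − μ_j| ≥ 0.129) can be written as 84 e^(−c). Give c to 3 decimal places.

7.888

Union bound over the 42 events: Pr(max_{1 ≤ j ≤ 42} |T̄_j − μ_j| ≥ 0.129) ≤ 42·2·exp(−2nε²) = 84 exp(−2·237·0.129²).
So c = 2·237·0.129² = 7.8878.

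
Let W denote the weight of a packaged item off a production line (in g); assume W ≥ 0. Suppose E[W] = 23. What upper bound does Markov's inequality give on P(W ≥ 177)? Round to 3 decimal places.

0.130

Markov's inequality: for a non-negative random variable, P(W ≥ a) ≤ E[W]/a.
Here E[W] = 23 and a = 177, so the bound is 23/177 = 0.1299.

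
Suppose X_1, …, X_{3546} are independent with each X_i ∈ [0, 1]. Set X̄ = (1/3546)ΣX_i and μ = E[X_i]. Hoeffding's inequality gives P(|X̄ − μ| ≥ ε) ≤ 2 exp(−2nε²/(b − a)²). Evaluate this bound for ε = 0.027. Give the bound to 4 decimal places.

Exponent: 2nε²/(b − a)² = 2·3546·0.027² / 1² = 5.17007.
Bound = 2·exp(−5.17007) = 0.01137.

0.0114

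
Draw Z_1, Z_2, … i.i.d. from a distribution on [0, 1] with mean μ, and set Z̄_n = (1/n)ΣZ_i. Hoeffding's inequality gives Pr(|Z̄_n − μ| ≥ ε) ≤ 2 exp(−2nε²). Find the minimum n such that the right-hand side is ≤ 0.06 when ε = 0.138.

93

Require 2·exp(−2nε²) ≤ 0.06, i.e. 2nε² ≥ ln(2/0.06) = 3.506558.
So n ≥ 3.506558 / (2·0.138²) = 92.065.
The smallest integer n is 93.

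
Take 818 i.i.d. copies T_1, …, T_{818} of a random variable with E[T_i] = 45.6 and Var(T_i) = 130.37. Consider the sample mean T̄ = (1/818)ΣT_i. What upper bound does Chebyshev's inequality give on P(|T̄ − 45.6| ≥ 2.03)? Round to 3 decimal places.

Var(T̄) = Var(T_i)/n = 130.37/818 = 0.15938.
Chebyshev: P(|T̄ − 45.6| ≥ 2.03) ≤ Var(T̄)/(2.03)² = 130.37/(818·2.03²) = 0.0387.

0.039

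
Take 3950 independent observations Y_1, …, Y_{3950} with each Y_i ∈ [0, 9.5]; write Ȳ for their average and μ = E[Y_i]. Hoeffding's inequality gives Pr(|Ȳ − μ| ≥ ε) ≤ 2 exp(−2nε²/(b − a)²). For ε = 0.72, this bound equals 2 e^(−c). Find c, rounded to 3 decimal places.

c = 2nε²/(b − a)² = 2·3950·0.72² / 9.5² = 45.3780.

45.378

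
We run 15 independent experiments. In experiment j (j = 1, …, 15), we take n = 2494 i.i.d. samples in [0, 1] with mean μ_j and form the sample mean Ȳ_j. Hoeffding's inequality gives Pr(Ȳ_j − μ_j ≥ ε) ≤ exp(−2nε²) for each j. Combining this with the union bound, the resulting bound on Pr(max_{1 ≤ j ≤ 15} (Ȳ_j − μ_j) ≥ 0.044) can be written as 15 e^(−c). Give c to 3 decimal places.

Union bound over the 15 events: Pr(max_{1 ≤ j ≤ 15} (Ȳ_j − μ_j) ≥ 0.044) ≤ 15·exp(−2nε²) = 15 exp(−2·2494·0.044²).
So c = 2·2494·0.044² = 9.6568.

9.657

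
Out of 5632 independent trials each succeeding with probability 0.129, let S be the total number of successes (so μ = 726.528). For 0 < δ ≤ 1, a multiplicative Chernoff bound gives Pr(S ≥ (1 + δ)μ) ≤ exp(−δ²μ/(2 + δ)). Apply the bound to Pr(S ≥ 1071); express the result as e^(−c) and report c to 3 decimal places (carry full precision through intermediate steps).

66.013

Write 1071 = (1 + δ)μ, so δ = 1071/726.528 − 1 = 0.4741345…
Then the exponent is δ²μ/(2 + δ) = (1071 − μ)² / (μ·(2 + δ)) = 66.013413.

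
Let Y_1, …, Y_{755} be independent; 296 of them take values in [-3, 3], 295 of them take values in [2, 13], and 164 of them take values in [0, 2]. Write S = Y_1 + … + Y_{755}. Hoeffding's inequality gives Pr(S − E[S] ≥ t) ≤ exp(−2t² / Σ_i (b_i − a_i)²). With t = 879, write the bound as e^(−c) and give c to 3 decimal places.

Σ(b_i − a_i)² = 296·6² + 295·11² + 164·2² = 47007.
c = 2t² / 47007 = 2·879² / 47007 = 32.8734.

32.873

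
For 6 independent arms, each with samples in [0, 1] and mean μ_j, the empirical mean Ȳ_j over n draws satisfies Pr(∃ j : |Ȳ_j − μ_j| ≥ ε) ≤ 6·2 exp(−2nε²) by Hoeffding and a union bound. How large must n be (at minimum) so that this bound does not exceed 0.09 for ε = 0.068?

Need 2·6·exp(−2nε²) ≤ 0.09, i.e. exp(−2nε²) ≤ 0.09/12.
So 2nε² ≥ ln(12/0.09) = 4.892852.
Hence n ≥ 4.892852/(2·0.068²) = 529.071.
The smallest integer n is 530.

530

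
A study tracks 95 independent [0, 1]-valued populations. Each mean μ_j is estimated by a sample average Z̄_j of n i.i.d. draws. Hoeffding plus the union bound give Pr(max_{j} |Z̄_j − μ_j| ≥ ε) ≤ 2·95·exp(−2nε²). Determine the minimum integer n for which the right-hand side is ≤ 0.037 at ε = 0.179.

134

Need 2·95·exp(−2nε²) ≤ 0.037, i.e. exp(−2nε²) ≤ 0.037/190.
So 2nε² ≥ ln(190/0.037) = 8.543861.
Hence n ≥ 8.543861/(2·0.179²) = 133.327.
The smallest integer n is 134.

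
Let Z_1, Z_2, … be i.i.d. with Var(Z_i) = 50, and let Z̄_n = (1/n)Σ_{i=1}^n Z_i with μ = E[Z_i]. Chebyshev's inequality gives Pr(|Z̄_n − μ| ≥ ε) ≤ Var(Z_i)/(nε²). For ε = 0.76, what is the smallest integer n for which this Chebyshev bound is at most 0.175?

495

Require 50/(n·0.76²) ≤ 0.175, i.e. n ≥ 50/(0.175·0.76²) = 494.658.
The smallest integer n is 495.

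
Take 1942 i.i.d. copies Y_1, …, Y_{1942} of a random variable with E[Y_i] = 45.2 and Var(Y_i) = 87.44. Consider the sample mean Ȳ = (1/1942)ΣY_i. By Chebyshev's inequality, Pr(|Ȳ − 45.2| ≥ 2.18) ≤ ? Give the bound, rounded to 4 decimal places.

Var(Ȳ) = Var(Y_i)/n = 87.44/1942 = 0.045026.
Chebyshev: Pr(|Ȳ − 45.2| ≥ 2.18) ≤ Var(Ȳ)/(2.18)² = 87.44/(1942·2.18²) = 0.0095.

0.0095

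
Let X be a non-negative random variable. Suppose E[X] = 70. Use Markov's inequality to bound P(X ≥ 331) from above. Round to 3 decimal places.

0.211

Markov's inequality: for a non-negative random variable, P(X ≥ a) ≤ E[X]/a.
Here E[X] = 70 and a = 331, so the bound is 70/331 = 0.2115.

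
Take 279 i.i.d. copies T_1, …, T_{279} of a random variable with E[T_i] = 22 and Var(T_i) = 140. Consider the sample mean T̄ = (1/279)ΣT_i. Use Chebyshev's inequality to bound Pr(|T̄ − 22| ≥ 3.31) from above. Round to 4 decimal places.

0.0458

Var(T̄) = Var(T_i)/n = 140/279 = 0.50179.
Chebyshev: Pr(|T̄ − 22| ≥ 3.31) ≤ Var(T̄)/(3.31)² = 140/(279·3.31²) = 0.0458.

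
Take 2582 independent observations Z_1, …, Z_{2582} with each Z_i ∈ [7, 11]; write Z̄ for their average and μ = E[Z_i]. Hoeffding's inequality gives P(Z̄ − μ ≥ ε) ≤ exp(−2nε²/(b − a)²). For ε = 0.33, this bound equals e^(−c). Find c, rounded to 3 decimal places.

35.147

c = 2nε²/(b − a)² = 2·2582·0.33² / 4² = 35.1475.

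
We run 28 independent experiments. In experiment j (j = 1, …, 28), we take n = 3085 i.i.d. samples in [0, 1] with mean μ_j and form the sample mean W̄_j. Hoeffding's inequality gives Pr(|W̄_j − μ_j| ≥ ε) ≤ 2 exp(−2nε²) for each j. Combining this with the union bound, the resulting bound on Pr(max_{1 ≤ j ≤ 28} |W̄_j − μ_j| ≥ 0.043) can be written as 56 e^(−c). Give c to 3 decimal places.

Union bound over the 28 events: Pr(max_{1 ≤ j ≤ 28} |W̄_j − μ_j| ≥ 0.043) ≤ 28·2·exp(−2nε²) = 56 exp(−2·3085·0.043²).
So c = 2·3085·0.043² = 11.4083.

11.408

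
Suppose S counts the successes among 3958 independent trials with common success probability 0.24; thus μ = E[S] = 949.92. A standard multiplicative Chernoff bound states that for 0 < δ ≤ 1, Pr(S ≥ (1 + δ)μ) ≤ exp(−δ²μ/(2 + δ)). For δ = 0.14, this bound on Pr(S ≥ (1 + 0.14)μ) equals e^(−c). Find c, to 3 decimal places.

8.700

c = δ²μ/(2 + δ) = 0.14²·949.92/(2 + 0.14) = 8.7002.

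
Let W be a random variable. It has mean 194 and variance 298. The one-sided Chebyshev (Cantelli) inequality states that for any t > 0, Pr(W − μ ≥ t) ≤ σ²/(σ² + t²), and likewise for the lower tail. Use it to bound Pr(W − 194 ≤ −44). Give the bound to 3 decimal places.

0.133

Here σ² = 298 and t = 44, so σ² + t² = 2234.
Cantelli's bound: 298/2234 = 0.1334.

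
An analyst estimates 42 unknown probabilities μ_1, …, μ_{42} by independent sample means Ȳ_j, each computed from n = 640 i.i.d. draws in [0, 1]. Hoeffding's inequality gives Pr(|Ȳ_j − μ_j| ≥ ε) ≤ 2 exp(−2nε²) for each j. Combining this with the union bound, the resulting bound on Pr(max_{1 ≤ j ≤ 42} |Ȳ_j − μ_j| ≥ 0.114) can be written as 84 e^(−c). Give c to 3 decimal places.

16.635

Union bound over the 42 events: Pr(max_{1 ≤ j ≤ 42} |Ȳ_j − μ_j| ≥ 0.114) ≤ 42·2·exp(−2nε²) = 84 exp(−2·640·0.114²).
So c = 2·640·0.114² = 16.6349.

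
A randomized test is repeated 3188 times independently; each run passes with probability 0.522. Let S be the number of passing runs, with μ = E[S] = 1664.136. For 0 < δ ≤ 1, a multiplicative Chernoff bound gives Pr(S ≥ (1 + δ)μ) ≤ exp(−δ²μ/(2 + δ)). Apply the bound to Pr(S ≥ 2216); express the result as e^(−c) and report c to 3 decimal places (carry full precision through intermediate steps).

Write 2216 = (1 + δ)μ, so δ = 2216/1664.136 − 1 = 0.3316219…
Then the exponent is δ²μ/(2 + δ) = (2216 − μ)² / (μ·(2 + δ)) = 78.490515.

78.491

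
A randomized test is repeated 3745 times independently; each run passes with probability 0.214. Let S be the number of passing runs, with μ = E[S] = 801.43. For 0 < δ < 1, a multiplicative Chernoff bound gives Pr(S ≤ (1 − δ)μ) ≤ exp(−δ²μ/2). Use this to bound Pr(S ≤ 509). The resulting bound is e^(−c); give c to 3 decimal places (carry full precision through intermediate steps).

Write 509 = (1 − δ)μ, so δ = 1 − 509/801.43 = 0.3648853…
Then the exponent is δ²μ/2 = (μ − 509)²/(2μ) = 53.351699.

53.352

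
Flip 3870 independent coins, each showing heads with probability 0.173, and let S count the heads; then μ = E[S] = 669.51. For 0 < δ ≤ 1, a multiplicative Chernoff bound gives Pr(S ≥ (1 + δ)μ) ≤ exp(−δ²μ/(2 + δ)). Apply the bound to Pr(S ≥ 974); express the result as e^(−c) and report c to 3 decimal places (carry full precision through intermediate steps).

Write 974 = (1 + δ)μ, so δ = 974/669.51 − 1 = 0.4547953…
Then the exponent is δ²μ/(2 + δ) = (974 − μ)² / (μ·(2 + δ)) = 56.412288.

56.412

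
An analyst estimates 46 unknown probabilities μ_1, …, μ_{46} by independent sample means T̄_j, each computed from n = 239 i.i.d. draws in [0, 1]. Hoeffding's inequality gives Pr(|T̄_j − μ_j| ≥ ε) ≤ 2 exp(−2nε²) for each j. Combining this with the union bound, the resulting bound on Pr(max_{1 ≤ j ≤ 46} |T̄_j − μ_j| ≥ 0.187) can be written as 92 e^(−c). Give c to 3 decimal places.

16.715

Union bound over the 46 events: Pr(max_{1 ≤ j ≤ 46} |T̄_j − μ_j| ≥ 0.187) ≤ 46·2·exp(−2nε²) = 92 exp(−2·239·0.187²).
So c = 2·239·0.187² = 16.7152.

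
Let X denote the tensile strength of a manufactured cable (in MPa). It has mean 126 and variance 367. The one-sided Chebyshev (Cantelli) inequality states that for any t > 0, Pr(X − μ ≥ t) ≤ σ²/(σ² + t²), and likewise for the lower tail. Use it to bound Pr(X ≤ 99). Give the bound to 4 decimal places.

0.3349

Here σ² = 367 and t = 27, so σ² + t² = 1096.
Cantelli's bound: 367/1096 = 0.3349.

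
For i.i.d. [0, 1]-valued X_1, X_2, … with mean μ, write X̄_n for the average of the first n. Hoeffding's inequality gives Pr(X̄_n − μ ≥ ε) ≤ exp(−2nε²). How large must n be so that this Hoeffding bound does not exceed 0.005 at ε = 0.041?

Require exp(−2nε²) ≤ 0.005, i.e. 2nε² ≥ ln(1/0.005) = 5.298317.
So n ≥ 5.298317 / (2·0.041²) = 1575.942.
The smallest integer n is 1576.

1576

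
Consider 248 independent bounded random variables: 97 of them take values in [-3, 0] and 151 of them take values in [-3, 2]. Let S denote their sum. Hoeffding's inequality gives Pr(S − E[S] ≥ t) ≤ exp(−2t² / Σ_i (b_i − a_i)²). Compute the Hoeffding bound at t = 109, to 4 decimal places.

Σ(b_i − a_i)² = 97·3² + 151·5² = 4648.
Exponent = 2·109² / 4648 = 5.11231.
Bound = exp(−5.11231) = 0.00602.

0.0060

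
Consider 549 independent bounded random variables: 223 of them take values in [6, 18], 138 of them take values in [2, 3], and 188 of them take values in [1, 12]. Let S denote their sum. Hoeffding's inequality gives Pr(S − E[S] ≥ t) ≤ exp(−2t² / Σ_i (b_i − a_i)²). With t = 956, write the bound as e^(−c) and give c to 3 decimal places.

33.235

Σ(b_i − a_i)² = 223·12² + 138·1² + 188·11² = 54998.
c = 2t² / 54998 = 2·956² / 54998 = 33.2352.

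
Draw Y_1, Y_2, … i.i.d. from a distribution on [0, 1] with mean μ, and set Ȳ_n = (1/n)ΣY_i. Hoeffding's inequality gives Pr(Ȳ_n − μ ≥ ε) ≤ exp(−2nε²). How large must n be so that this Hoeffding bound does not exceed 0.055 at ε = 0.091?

Require exp(−2nε²) ≤ 0.055, i.e. 2nε² ≥ ln(1/0.055) = 2.900422.
So n ≥ 2.900422 / (2·0.091²) = 175.125.
The smallest integer n is 176.

176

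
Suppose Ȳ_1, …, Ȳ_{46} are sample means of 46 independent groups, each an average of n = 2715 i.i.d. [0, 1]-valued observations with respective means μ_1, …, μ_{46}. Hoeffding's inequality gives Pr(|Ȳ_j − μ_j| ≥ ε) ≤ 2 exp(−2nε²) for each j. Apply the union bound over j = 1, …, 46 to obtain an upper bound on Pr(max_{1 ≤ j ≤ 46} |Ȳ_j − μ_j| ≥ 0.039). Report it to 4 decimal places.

0.0238

Per-experiment Hoeffding bound: 2·exp(−2·2715·0.039²) = 2·exp(−8.25903) = 0.00051782.
Union bound over 46 events: 46·0.00051782 = 0.02382.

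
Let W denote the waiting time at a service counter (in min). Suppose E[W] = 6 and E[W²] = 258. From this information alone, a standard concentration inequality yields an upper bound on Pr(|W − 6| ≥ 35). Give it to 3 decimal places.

The first two moments determine the variance, so Chebyshev's inequality is the sharpest standard bound available.
Var(W) = E[W²] − (E[W])² = 258 − 36 = 222.
Chebyshev's inequality: Pr(|W − μ| ≥ t) ≤ Var(W)/t² = 222/1225 = 0.1812.

0.181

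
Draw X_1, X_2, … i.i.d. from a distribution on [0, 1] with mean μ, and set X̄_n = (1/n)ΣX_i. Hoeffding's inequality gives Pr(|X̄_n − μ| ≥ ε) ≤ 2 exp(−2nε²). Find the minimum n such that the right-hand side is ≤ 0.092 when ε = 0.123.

Require 2·exp(−2nε²) ≤ 0.092, i.e. 2nε² ≥ ln(2/0.092) = 3.079114.
So n ≥ 3.079114 / (2·0.123²) = 101.762.
The smallest integer n is 102.

102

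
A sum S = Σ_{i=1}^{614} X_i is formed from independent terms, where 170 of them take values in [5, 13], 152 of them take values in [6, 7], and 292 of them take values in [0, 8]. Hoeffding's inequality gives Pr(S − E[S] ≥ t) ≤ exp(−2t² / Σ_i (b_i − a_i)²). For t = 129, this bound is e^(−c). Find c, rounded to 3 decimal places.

Σ(b_i − a_i)² = 170·8² + 152·1² + 292·8² = 29720.
c = 2t² / 29720 = 2·129² / 29720 = 1.1199.

1.120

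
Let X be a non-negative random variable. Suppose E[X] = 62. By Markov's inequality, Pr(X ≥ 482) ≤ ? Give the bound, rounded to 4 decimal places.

0.1286

Markov's inequality: for a non-negative random variable, Pr(X ≥ a) ≤ E[X]/a.
Here E[X] = 62 and a = 482, so the bound is 62/482 = 0.1286.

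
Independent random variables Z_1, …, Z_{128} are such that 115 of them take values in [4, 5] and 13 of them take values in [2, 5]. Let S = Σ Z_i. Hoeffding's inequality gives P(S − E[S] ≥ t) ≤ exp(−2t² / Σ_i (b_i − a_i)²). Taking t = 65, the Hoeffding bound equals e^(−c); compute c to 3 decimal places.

36.422

Σ(b_i − a_i)² = 115·1² + 13·3² = 232.
c = 2t² / 232 = 2·65² / 232 = 36.4224.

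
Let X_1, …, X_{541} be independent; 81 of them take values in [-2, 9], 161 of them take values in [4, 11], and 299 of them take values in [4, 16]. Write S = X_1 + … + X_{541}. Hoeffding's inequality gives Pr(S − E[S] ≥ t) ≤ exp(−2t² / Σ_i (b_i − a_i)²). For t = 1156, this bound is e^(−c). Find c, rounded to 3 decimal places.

Σ(b_i − a_i)² = 81·11² + 161·7² + 299·12² = 60746.
c = 2t² / 60746 = 2·1156² / 60746 = 43.9975.

43.997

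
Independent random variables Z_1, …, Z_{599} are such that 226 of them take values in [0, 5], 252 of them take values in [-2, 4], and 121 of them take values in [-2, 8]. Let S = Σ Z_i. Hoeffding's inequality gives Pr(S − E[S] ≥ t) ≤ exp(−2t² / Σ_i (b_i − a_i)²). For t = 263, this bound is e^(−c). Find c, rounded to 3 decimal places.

5.158

Σ(b_i − a_i)² = 226·5² + 252·6² + 121·10² = 26822.
c = 2t² / 26822 = 2·263² / 26822 = 5.1576.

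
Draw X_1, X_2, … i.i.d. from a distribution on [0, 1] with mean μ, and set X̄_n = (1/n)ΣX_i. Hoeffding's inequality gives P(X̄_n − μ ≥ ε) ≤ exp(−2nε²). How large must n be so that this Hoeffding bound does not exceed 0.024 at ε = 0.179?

Require exp(−2nε²) ≤ 0.024, i.e. 2nε² ≥ ln(1/0.024) = 3.729701.
So n ≥ 3.729701 / (2·0.179²) = 58.202.
The smallest integer n is 59.

59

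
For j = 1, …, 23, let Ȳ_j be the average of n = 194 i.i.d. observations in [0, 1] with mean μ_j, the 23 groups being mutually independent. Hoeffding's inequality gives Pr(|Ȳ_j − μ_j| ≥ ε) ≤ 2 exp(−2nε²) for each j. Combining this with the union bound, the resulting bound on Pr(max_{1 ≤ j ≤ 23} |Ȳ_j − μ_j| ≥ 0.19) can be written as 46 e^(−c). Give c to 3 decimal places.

14.007

Union bound over the 23 events: Pr(max_{1 ≤ j ≤ 23} |Ȳ_j − μ_j| ≥ 0.19) ≤ 23·2·exp(−2nε²) = 46 exp(−2·194·0.19²).
So c = 2·194·0.19² = 14.0068.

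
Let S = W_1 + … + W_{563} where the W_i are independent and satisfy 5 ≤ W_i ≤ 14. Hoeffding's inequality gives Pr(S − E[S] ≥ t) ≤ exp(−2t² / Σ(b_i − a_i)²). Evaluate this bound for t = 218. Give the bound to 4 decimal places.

Σ(b_i − a_i)² = 563·(9)² = 45603.
Exponent = 2·218²/45603 = 2.0842.
Bound = exp(−2.0842) = 0.12440.

0.1244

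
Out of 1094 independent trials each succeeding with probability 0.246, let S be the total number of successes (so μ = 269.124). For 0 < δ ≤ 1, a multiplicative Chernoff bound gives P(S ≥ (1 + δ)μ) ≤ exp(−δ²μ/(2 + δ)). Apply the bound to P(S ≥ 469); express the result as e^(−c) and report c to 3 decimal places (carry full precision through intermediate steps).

Write 469 = (1 + δ)μ, so δ = 469/269.124 − 1 = 0.7426911…
Then the exponent is δ²μ/(2 + δ) = (469 − μ)² / (μ·(2 + δ)) = 54.124260.

54.124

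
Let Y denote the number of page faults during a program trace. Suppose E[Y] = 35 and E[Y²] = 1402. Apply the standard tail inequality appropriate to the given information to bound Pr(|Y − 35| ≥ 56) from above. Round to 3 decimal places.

The first two moments determine the variance, so Chebyshev's inequality is the sharpest standard bound available.
Var(Y) = E[Y²] − (E[Y])² = 1402 − 1225 = 177.
Chebyshev's inequality: Pr(|Y − μ| ≥ t) ≤ Var(Y)/t² = 177/3136 = 0.0564.

0.056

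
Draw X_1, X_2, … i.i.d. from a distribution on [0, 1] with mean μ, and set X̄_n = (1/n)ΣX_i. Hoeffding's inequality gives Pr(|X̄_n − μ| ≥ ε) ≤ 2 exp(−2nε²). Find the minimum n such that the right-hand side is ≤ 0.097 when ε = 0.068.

328

Require 2·exp(−2nε²) ≤ 0.097, i.e. 2nε² ≥ ln(2/0.097) = 3.026191.
So n ≥ 3.026191 / (2·0.068²) = 327.227.
The smallest integer n is 328.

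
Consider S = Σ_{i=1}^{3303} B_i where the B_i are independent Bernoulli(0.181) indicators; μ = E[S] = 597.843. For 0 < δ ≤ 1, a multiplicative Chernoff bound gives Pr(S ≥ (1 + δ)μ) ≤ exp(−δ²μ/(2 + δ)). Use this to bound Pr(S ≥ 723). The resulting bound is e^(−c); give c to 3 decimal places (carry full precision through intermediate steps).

11.859

Write 723 = (1 + δ)μ, so δ = 723/597.843 − 1 = 0.2093476…
Then the exponent is δ²μ/(2 + δ) = (723 − μ)² / (μ·(2 + δ)) = 11.859301.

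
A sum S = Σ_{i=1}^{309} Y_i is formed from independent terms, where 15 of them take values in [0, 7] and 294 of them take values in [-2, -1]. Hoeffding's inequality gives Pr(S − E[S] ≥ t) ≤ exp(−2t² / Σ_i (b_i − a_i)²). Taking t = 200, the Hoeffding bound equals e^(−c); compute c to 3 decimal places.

Σ(b_i − a_i)² = 15·7² + 294·1² = 1029.
c = 2t² / 1029 = 2·200² / 1029 = 77.7454.

77.745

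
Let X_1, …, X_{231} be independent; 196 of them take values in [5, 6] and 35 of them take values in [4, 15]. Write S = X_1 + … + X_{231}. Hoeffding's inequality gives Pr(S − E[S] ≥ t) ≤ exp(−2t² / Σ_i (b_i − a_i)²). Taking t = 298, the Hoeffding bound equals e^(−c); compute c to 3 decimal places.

40.083

Σ(b_i − a_i)² = 196·1² + 35·11² = 4431.
c = 2t² / 4431 = 2·298² / 4431 = 40.0831.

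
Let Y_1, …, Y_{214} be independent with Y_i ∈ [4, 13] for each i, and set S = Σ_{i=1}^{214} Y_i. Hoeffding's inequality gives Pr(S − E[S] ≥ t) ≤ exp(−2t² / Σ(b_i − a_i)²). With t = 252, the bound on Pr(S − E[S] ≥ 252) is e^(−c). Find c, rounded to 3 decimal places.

7.327

Σ(b_i − a_i)² = 214·(9)² = 17334.
c = 2t²/17334 = 2·252²/17334 = 7.3271.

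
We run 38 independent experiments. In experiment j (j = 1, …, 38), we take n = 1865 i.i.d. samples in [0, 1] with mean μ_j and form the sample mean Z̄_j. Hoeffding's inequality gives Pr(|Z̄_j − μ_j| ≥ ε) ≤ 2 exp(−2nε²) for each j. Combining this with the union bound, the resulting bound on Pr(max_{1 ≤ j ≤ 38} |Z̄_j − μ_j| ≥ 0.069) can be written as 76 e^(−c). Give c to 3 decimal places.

17.759

Union bound over the 38 events: Pr(max_{1 ≤ j ≤ 38} |Z̄_j − μ_j| ≥ 0.069) ≤ 38·2·exp(−2nε²) = 76 exp(−2·1865·0.069²).
So c = 2·1865·0.069² = 17.7585.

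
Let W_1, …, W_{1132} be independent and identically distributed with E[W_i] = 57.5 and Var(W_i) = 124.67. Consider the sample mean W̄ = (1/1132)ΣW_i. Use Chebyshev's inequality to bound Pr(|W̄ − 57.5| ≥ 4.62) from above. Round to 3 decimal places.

Var(W̄) = Var(W_i)/n = 124.67/1132 = 0.11013.
Chebyshev: Pr(|W̄ − 57.5| ≥ 4.62) ≤ Var(W̄)/(4.62)² = 124.67/(1132·4.62²) = 0.0052.

0.005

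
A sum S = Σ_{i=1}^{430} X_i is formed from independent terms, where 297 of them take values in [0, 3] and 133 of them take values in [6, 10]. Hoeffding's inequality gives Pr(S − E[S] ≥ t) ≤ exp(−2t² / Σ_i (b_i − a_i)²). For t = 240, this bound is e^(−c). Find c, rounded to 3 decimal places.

Σ(b_i − a_i)² = 297·3² + 133·4² = 4801.
c = 2t² / 4801 = 2·240² / 4801 = 23.9950.

23.995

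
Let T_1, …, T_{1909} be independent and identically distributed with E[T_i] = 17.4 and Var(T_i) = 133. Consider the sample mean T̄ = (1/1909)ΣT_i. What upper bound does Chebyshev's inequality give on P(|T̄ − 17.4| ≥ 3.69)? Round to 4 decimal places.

Var(T̄) = Var(T_i)/n = 133/1909 = 0.06967.
Chebyshev: P(|T̄ − 17.4| ≥ 3.69) ≤ Var(T̄)/(3.69)² = 133/(1909·3.69²) = 0.0051.

0.0051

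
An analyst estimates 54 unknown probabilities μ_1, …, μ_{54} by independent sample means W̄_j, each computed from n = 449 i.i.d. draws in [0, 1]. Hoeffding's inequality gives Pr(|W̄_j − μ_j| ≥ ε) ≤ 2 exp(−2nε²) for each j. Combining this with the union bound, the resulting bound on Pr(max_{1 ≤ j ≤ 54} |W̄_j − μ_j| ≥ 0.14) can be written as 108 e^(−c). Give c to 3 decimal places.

17.601

Union bound over the 54 events: Pr(max_{1 ≤ j ≤ 54} |W̄_j − μ_j| ≥ 0.14) ≤ 54·2·exp(−2nε²) = 108 exp(−2·449·0.14²).
So c = 2·449·0.14² = 17.6008.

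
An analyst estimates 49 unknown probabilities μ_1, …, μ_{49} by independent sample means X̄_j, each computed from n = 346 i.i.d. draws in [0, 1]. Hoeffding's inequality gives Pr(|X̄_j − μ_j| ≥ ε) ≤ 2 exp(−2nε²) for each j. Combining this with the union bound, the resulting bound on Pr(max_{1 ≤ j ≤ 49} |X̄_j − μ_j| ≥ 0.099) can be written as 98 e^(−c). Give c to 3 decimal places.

6.782

Union bound over the 49 events: Pr(max_{1 ≤ j ≤ 49} |X̄_j − μ_j| ≥ 0.099) ≤ 49·2·exp(−2nε²) = 98 exp(−2·346·0.099²).
So c = 2·346·0.099² = 6.7823.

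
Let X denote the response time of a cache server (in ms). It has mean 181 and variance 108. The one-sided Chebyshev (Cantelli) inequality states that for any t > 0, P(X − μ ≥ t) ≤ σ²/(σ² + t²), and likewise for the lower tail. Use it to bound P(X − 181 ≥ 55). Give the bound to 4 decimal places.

Here σ² = 108 and t = 55, so σ² + t² = 3133.
Cantelli's bound: 108/3133 = 0.0345.

0.0345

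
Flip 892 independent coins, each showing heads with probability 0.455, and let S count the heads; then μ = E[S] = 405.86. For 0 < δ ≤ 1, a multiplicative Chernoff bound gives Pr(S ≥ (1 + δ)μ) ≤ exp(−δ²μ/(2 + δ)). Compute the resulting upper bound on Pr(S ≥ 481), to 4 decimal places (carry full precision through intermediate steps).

0.0017

Write 481 = (1 + δ)μ, so δ = 481/405.86 − 1 = 0.1851377…
Then the exponent is δ²μ/(2 + δ) = (481 − μ)² / (μ·(2 + δ)) = 6.366303.
Bound = exp(−6.366303) = 0.00172.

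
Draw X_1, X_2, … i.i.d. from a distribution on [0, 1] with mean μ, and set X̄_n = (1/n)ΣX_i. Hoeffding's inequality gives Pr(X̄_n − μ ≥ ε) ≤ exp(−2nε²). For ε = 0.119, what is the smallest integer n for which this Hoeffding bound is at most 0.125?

Require exp(−2nε²) ≤ 0.125, i.e. 2nε² ≥ ln(1/0.125) = 2.079442.
So n ≥ 2.079442 / (2·0.119²) = 73.421.
The smallest integer n is 74.

74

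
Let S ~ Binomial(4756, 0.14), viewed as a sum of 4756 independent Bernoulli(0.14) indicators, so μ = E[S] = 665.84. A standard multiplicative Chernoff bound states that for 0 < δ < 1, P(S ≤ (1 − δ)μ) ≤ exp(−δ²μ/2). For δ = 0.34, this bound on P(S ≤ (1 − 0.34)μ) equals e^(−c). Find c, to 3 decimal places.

38.486

c = δ²μ/2 = 0.34²·665.84/2 = 38.4856.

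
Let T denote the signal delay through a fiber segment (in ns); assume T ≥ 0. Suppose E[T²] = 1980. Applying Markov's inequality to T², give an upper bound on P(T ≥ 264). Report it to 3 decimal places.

Since T ≥ 0, the event {T ≥ 264} is the same as {T² ≥ 69696}.
Markov's inequality applied to T² gives P(T² ≥ 69696) ≤ E[T²]/69696 = 1980/69696 = 0.0284.

0.028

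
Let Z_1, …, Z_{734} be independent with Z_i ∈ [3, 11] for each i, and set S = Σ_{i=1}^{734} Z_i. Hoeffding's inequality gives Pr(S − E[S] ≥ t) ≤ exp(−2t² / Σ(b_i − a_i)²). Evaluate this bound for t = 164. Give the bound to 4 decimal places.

0.3182

Σ(b_i − a_i)² = 734·(8)² = 46976.
Exponent = 2·164²/46976 = 1.1451.
Bound = exp(−1.1451) = 0.31819.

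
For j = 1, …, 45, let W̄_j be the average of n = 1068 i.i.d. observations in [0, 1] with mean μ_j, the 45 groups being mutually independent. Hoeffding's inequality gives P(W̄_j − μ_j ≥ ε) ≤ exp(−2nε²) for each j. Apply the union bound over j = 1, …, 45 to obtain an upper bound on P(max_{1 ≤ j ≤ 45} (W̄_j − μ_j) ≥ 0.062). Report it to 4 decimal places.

0.0122

Per-experiment Hoeffding bound: exp(−2·1068·0.062²) = exp(−8.21078) = 0.00027171.
Union bound over 45 events: 45·0.00027171 = 0.01223.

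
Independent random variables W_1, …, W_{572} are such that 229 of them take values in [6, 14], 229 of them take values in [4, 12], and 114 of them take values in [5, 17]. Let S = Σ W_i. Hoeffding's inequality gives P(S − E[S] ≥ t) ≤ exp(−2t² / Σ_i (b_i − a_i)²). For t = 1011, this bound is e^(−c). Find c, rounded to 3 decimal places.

Σ(b_i − a_i)² = 229·8² + 229·8² + 114·12² = 45728.
c = 2t² / 45728 = 2·1011² / 45728 = 44.7044.

44.704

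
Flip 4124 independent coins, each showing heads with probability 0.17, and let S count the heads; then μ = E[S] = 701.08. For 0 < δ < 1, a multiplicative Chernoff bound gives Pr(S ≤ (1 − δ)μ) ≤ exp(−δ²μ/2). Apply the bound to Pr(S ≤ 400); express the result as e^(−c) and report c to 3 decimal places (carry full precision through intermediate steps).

Write 400 = (1 − δ)μ, so δ = 1 − 400/701.08 = 0.4294517…
Then the exponent is δ²μ/2 = (μ − 400)²/(2μ) = 64.649659.

64.650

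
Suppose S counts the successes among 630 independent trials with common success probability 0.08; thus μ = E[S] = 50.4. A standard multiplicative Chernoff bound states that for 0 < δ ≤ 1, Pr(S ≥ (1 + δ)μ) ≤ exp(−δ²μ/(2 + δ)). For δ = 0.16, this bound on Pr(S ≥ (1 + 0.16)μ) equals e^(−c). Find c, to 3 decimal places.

0.597

c = δ²μ/(2 + δ) = 0.16²·50.4/(2 + 0.16) = 0.5973.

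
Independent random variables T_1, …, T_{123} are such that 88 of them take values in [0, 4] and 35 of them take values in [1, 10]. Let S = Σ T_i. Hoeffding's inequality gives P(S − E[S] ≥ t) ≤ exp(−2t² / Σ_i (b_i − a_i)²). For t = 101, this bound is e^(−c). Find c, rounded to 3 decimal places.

4.808

Σ(b_i − a_i)² = 88·4² + 35·9² = 4243.
c = 2t² / 4243 = 2·101² / 4243 = 4.8084.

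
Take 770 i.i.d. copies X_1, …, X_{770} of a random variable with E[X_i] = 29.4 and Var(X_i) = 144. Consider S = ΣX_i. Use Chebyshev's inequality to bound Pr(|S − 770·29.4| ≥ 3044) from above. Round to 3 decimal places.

0.012

Var(S) = n·Var(X_i) = 770·144 = 110880.
Chebyshev: Pr(|S − 770·29.4| ≥ 3044) ≤ Var(S)/3044² = 110880/9265936 = 0.0120.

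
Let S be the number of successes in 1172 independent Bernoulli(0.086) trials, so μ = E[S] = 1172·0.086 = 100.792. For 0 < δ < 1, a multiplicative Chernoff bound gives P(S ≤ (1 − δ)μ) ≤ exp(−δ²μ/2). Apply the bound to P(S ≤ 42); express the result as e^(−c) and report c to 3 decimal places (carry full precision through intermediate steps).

17.147

Write 42 = (1 − δ)μ, so δ = 1 − 42/100.792 = 0.5833003…
Then the exponent is δ²μ/2 = (μ − 42)²/(2μ) = 17.146694.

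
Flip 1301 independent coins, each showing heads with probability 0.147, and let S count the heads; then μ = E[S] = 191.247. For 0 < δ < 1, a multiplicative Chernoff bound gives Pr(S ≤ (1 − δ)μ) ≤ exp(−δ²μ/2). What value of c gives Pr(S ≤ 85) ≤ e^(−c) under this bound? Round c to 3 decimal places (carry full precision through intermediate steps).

Write 85 = (1 − δ)μ, so δ = 1 − 85/191.247 = 0.5555486…
Then the exponent is δ²μ/2 = (μ − 85)²/(2μ) = 29.512685.

29.513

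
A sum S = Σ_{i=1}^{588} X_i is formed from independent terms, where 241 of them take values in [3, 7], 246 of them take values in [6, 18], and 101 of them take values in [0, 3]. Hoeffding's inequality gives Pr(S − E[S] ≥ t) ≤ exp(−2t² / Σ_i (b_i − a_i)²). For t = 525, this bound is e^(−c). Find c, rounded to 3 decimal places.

13.716

Σ(b_i − a_i)² = 241·4² + 246·12² + 101·3² = 40189.
c = 2t² / 40189 = 2·525² / 40189 = 13.7164.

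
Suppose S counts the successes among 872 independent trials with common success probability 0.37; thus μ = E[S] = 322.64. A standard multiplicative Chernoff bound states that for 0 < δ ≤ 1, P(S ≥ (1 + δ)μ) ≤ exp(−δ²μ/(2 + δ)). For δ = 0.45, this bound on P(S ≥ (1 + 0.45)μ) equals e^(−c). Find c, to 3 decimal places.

c = δ²μ/(2 + δ) = 0.45²·322.64/(2 + 0.45) = 26.6672.

26.667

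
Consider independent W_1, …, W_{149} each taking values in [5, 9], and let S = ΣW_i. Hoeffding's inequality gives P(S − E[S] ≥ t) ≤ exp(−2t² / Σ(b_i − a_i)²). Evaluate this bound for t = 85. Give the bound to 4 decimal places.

0.0023

Σ(b_i − a_i)² = 149·(4)² = 2384.
Exponent = 2·85²/2384 = 6.0612.
Bound = exp(−6.0612) = 0.00233.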